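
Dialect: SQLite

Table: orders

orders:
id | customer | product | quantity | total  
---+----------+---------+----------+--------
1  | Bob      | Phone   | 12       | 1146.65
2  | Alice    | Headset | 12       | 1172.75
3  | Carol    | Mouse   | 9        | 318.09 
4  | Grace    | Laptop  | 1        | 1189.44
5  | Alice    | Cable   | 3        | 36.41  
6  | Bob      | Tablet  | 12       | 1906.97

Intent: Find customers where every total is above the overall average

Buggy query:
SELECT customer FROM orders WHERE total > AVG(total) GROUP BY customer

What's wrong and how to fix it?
Bug: WHERE evaluates per row before aggregation, so AVG() is unavailable

Fix: Use a subquery for AVG and a HAVING MIN(...) filter so the condition holds for every row in the group

Corrected query:
SELECT customer FROM orders GROUP BY customer HAVING MIN(total) > (SELECT AVG(total) FROM orders)

Result:
customer
--------
Bob     
Grace   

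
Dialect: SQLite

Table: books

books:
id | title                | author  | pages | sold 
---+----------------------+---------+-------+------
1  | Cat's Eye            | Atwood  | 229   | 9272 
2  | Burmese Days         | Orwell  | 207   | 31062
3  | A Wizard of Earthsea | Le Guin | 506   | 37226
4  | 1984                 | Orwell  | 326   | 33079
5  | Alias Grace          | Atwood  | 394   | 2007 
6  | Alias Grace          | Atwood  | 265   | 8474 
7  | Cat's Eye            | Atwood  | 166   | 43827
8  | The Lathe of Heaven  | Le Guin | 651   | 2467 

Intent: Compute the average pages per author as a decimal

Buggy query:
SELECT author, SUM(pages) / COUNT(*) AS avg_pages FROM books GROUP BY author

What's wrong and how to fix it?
Bug: Both operands are integers, so '/' performs integer division and truncates

Fix: Cast one side to REAL so the division keeps the fractional part

Corrected query:
SELECT author, SUM(pages) * 1.0 / COUNT(*) AS avg_pages FROM books GROUP BY author

Result:
author  | avg_pages
--------+----------
Atwood  | 263.5    
Le Guin | 578.5    
Orwell  | 266.5    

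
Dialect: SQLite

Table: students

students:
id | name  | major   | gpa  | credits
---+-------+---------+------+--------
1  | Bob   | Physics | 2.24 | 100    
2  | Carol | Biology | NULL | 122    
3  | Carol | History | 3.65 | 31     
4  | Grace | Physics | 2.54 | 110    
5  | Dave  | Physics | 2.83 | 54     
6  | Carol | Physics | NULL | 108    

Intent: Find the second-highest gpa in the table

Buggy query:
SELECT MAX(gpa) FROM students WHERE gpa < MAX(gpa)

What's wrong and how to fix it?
Bug: The inner MAX is an aggregate inside WHERE, which is not allowed

Fix: Put the inner MAX in a scalar subquery

Corrected query:
SELECT MAX(gpa) FROM students WHERE gpa < (SELECT MAX(gpa) FROM students)

Result:
MAX(gpa)
--------
2.83    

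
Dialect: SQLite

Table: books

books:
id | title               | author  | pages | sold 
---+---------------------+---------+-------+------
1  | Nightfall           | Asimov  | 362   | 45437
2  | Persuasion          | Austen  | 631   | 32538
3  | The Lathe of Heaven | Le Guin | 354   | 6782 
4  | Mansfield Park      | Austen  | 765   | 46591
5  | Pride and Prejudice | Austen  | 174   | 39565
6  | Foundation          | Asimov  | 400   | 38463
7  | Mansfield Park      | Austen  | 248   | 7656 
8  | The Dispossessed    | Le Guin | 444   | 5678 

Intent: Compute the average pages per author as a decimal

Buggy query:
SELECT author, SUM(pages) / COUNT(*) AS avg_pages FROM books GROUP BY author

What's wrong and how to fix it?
Bug: SUM(pages) and COUNT(*) are both integers; the division truncates the fractional part

Fix: Cast one side to REAL so the division keeps the fractional part

Corrected query:
SELECT author, SUM(pages) * 1.0 / COUNT(*) AS avg_pages FROM books GROUP BY author

Result:
author  | avg_pages
--------+----------
Asimov  | 381      
Austen  | 454.5    
Le Guin | 399      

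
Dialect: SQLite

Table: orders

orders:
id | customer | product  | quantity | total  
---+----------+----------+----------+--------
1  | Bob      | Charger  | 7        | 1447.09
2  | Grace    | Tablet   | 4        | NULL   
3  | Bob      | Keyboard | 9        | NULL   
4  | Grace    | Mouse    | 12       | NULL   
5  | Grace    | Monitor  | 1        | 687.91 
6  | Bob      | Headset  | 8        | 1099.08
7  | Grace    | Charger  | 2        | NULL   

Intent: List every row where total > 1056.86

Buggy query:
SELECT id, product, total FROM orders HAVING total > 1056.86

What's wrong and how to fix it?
Bug: HAVING filters the output of aggregation, but this query has no GROUP BY and no aggregate functions, so SQLite rejects it (HAVING clause on a non-aggregate query); the condition here is per row

Fix: Use WHERE for row-level filtering

Corrected query:
SELECT id, product, total FROM orders WHERE total > 1056.86

Result:
id | product | total  
---+---------+--------
1  | Charger | 1447.09
6  | Headset | 1099.08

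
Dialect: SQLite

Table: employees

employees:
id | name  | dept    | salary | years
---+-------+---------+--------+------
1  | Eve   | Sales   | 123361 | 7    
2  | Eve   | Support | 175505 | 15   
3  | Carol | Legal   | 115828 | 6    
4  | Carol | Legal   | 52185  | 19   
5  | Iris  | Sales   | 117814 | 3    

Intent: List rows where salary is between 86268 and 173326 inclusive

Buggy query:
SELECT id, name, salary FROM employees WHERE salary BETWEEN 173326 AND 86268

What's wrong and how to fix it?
Bug: The bounds are reversed; BETWEEN a AND b requires a <= b to match anything

Fix: Write BETWEEN 86268 AND 173326

Corrected query:
SELECT id, name, salary FROM employees WHERE salary BETWEEN 86268 AND 173326

Result:
id | name  | salary
---+-------+-------
1  | Eve   | 123361
3  | Carol | 115828
5  | Iris  | 117814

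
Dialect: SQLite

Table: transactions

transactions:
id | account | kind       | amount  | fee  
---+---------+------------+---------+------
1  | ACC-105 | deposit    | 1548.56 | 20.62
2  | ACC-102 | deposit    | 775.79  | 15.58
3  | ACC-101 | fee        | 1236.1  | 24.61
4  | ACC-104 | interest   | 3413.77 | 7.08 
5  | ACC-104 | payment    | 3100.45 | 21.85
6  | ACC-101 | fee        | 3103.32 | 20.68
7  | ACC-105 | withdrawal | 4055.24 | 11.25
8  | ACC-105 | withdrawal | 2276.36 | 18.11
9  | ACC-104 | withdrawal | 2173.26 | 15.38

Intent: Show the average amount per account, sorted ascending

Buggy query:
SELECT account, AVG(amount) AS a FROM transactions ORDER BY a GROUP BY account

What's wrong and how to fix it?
Bug: ORDER BY appears before GROUP BY; SQL clause order requires GROUP BY first

Fix: Reorder: SELECT … FROM … GROUP BY … ORDER BY …

Corrected query:
SELECT account, AVG(amount) AS a FROM transactions GROUP BY account ORDER BY a

Result:
account | a          
--------+------------
ACC-102 | 775.79     
ACC-101 | 2169.71    
ACC-105 | 2626.72    
ACC-104 | 2895.826667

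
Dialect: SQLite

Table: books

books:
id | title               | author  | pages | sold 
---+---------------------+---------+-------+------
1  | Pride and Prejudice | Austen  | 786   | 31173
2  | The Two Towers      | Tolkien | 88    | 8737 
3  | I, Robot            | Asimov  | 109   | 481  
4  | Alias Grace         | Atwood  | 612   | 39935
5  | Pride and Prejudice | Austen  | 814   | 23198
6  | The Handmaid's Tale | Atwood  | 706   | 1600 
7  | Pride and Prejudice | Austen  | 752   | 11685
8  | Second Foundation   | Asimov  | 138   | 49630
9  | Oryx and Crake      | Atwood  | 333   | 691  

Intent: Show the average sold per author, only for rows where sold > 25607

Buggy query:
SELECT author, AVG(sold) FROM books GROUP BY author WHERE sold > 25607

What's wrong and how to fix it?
Bug: Row-level WHERE must come before GROUP BY in the clause order

Fix: Place WHERE between FROM and GROUP BY

Corrected query:
SELECT author, AVG(sold) FROM books WHERE sold > 25607 GROUP BY author

Result:
author | AVG(sold)
-------+----------
Asimov | 49630    
Atwood | 39935    
Austen | 31173    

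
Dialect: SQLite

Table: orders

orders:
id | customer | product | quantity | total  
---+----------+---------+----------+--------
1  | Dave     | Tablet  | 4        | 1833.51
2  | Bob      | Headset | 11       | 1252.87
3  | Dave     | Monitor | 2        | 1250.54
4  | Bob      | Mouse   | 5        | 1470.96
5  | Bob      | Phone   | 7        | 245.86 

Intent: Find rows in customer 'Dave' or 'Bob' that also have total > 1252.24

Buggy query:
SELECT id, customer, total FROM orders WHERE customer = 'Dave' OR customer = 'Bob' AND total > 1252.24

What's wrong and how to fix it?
Bug: AND binds tighter than OR, so this parses as customer = 'Dave' OR (customer = 'Bob' AND total > 1252.24)

Fix: Add parentheses around the OR so the AND applies to both alternatives

Corrected query:
SELECT id, customer, total FROM orders WHERE (customer = 'Dave' OR customer = 'Bob') AND total > 1252.24

Result:
id | customer | total  
---+----------+--------
1  | Dave     | 1833.51
2  | Bob      | 1252.87
4  | Bob      | 1470.96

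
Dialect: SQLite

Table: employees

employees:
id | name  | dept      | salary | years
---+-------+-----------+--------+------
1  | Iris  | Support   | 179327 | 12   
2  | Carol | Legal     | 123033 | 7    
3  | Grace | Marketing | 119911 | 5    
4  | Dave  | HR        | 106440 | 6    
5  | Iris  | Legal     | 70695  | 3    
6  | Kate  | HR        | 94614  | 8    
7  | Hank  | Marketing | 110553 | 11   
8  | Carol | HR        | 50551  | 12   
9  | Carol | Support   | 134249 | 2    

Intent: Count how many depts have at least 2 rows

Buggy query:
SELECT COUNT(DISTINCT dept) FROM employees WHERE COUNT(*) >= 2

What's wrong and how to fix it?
Bug: WHERE filters individual rows, not groups, so a group-level COUNT is invalid there

Fix: Group first with HAVING COUNT(*) >= 2, then COUNT the resulting groups

Corrected query:
SELECT COUNT(*) FROM (SELECT dept FROM employees GROUP BY dept HAVING COUNT(*) >= 2)

Result:
COUNT(*)
--------
4       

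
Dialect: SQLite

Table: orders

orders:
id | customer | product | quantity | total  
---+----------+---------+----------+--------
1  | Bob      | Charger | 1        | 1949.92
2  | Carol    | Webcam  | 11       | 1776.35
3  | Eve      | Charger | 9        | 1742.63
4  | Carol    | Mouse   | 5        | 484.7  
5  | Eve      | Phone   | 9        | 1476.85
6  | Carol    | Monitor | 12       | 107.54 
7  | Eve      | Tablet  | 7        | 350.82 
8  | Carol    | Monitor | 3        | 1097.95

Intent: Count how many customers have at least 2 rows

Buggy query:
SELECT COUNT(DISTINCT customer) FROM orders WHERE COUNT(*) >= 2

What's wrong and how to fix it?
Bug: COUNT(*) cannot appear in WHERE; the per-group count doesn't exist yet

Fix: Use a subquery that GROUPs and filters with HAVING, then count its rows

Corrected query:
SELECT COUNT(*) FROM (SELECT customer FROM orders GROUP BY customer HAVING COUNT(*) >= 2)

Result:
COUNT(*)
--------
2       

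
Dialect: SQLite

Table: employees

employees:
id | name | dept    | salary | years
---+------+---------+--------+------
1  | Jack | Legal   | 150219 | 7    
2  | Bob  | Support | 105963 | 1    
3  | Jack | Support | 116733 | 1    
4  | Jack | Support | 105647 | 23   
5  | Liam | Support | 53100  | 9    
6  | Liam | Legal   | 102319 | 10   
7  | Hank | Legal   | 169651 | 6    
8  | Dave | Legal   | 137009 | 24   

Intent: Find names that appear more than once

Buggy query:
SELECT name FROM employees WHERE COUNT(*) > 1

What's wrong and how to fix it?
Bug: WHERE can't reference COUNT(*); aggregates are computed after WHERE

Fix: Group first, then use HAVING for the count condition

Corrected query:
SELECT name FROM employees GROUP BY name HAVING COUNT(*) > 1

Result:
name
----
Jack
Liam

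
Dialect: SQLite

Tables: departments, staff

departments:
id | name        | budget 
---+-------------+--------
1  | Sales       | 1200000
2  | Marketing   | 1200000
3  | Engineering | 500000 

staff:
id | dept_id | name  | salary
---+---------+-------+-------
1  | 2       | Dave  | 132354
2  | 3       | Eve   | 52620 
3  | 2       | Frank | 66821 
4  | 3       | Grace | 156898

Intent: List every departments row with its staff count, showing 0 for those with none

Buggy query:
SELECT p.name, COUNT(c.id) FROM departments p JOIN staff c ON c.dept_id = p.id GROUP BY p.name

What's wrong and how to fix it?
Bug: An inner join excludes parents with zero children

Fix: Use LEFT JOIN so parents without children still appear (COUNT(c.id) gives 0)

Corrected query:
SELECT p.name, COUNT(c.id) FROM departments p LEFT JOIN staff c ON c.dept_id = p.id GROUP BY p.name

Result:
name        | COUNT(c.id)
------------+------------
Engineering | 2          
Marketing   | 2          
Sales       | 0          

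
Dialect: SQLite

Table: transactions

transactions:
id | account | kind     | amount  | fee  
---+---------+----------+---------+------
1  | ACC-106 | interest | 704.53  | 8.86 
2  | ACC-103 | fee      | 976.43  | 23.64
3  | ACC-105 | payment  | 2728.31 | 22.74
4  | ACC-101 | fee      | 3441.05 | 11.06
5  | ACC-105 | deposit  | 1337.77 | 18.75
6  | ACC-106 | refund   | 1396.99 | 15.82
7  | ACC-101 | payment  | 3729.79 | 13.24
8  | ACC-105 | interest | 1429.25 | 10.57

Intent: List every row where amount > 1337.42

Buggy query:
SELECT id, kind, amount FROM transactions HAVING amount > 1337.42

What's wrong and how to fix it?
Bug: This is a non-aggregate query (no GROUP BY, no aggregates), so in SQLite the HAVING clause is invalid here; a row-level condition belongs in WHERE

Fix: Use WHERE for row-level filtering

Corrected query:
SELECT id, kind, amount FROM transactions WHERE amount > 1337.42

Result:
id | kind     | amount 
---+----------+--------
3  | payment  | 2728.31
4  | fee      | 3441.05
5  | deposit  | 1337.77
6  | refund   | 1396.99
7  | payment  | 3729.79
8  | interest | 1429.25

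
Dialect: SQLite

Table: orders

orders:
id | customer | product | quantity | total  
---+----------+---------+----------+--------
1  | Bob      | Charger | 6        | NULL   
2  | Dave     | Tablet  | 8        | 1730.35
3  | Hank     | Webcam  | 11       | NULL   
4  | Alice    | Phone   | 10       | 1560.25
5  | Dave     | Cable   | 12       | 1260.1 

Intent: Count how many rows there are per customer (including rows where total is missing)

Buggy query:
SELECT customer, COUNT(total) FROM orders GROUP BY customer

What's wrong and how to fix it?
Bug: COUNT(column) counts non-NULL values only; rows with NULL total aren't counted

Fix: Replace COUNT(total) with COUNT(*)

Corrected query:
SELECT customer, COUNT(*) FROM orders GROUP BY customer

Result:
customer | COUNT(*)
---------+---------
Alice    | 1       
Bob      | 1       
Dave     | 2       
Hank     | 1       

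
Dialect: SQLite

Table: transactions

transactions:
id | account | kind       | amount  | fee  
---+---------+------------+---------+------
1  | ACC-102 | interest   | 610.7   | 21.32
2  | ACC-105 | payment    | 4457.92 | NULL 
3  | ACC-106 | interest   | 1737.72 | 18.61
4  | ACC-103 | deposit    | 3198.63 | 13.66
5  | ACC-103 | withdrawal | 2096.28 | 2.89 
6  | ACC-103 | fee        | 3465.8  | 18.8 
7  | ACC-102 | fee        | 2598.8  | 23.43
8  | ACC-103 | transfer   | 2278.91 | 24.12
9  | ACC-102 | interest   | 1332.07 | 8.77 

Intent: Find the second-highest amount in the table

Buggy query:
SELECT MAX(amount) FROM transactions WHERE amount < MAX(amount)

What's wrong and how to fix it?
Bug: The inner MAX is an aggregate inside WHERE, which is not allowed

Fix: Put the inner MAX in a scalar subquery

Corrected query:
SELECT MAX(amount) FROM transactions WHERE amount < (SELECT MAX(amount) FROM transactions)

Result:
MAX(amount)
-----------
3465.8     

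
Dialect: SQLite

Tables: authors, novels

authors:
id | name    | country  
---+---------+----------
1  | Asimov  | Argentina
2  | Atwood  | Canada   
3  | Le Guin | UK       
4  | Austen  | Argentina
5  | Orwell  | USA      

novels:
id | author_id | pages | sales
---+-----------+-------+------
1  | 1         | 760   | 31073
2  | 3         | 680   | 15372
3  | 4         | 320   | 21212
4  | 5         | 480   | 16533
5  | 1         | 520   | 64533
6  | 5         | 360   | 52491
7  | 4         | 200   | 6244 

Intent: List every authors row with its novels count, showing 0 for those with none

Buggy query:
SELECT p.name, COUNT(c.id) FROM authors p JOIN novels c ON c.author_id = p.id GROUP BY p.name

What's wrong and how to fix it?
Bug: An inner join excludes parents with zero children

Fix: Switch to LEFT JOIN to retain unmatched parent rows

Corrected query:
SELECT p.name, COUNT(c.id) FROM authors p LEFT JOIN novels c ON c.author_id = p.id GROUP BY p.name

Result:
name    | COUNT(c.id)
--------+------------
Asimov  | 2          
Atwood  | 0          
Austen  | 2          
Le Guin | 1          
Orwell  | 2          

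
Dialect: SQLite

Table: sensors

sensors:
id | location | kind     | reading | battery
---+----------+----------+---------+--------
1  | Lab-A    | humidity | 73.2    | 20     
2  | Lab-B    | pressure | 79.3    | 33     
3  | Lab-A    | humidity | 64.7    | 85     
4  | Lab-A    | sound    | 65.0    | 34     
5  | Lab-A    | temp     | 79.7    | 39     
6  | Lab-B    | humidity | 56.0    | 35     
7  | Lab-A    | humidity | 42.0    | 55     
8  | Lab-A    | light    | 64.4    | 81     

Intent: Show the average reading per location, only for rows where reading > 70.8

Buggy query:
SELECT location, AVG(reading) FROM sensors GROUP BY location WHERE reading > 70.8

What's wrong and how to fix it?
Bug: WHERE cannot follow GROUP BY

Fix: Place WHERE between FROM and GROUP BY

Corrected query:
SELECT location, AVG(reading) FROM sensors WHERE reading > 70.8 GROUP BY location

Result:
location | AVG(reading)
---------+-------------
Lab-A    | 76.45       
Lab-B    | 79.3        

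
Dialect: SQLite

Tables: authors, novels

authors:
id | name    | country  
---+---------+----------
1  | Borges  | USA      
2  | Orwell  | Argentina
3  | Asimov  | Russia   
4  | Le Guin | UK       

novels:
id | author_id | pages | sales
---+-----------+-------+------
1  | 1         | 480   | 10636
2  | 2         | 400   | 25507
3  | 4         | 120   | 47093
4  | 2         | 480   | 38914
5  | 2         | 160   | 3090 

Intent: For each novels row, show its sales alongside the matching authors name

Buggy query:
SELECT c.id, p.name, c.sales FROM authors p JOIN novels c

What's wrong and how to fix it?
Bug: JOIN with no ON clause produces a cartesian product; every novels row pairs with every authors row

Fix: Specify the join condition linking the foreign key to the parent id

Corrected query:
SELECT c.id, p.name, c.sales FROM authors p JOIN novels c ON c.author_id = p.id

Result:
id | name    | sales
---+---------+------
1  | Borges  | 10636
2  | Orwell  | 25507
3  | Le Guin | 47093
4  | Orwell  | 38914
5  | Orwell  | 3090 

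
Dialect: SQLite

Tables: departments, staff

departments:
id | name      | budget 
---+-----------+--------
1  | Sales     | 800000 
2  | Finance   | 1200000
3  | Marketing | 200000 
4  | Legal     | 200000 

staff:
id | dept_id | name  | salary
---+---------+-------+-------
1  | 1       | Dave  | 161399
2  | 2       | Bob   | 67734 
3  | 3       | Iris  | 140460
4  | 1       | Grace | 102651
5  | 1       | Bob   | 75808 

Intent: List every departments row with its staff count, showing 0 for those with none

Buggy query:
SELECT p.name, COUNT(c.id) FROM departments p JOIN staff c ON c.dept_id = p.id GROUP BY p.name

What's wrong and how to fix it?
Bug: INNER JOIN drops departments rows that have no matching staff rows

Fix: Use LEFT JOIN so parents without children still appear (COUNT(c.id) gives 0)

Corrected query:
SELECT p.name, COUNT(c.id) FROM departments p LEFT JOIN staff c ON c.dept_id = p.id GROUP BY p.name

Result:
name      | COUNT(c.id)
----------+------------
Finance   | 1          
Legal     | 0          
Marketing | 1          
Sales     | 3          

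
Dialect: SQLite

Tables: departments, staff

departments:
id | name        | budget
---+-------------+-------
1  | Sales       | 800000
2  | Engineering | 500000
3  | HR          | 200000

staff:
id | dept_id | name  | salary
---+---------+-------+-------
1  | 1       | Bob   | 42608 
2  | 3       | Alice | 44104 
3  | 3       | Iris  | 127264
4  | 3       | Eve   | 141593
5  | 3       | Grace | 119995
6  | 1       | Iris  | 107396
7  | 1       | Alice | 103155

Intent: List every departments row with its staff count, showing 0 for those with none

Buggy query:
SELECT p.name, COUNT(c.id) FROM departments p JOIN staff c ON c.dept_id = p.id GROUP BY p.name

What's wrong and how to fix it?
Bug: INNER JOIN drops departments rows that have no matching staff rows

Fix: Switch to LEFT JOIN to retain unmatched parent rows

Corrected query:
SELECT p.name, COUNT(c.id) FROM departments p LEFT JOIN staff c ON c.dept_id = p.id GROUP BY p.name

Result:
name        | COUNT(c.id)
------------+------------
Engineering | 0          
HR          | 4          
Sales       | 3          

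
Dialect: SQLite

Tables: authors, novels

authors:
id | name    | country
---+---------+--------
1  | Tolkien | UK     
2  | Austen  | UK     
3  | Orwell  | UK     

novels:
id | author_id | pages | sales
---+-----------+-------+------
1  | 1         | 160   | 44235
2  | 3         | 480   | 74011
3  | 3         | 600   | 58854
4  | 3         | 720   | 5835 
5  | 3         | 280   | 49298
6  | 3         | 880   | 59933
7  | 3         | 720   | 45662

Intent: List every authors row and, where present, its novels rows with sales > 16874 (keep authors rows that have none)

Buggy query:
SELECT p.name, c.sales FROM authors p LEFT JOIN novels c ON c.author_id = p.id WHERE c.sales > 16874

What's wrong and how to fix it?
Bug: A WHERE condition on the right-hand table after LEFT JOIN drops unmatched parents

Fix: Move the right-table condition into the ON clause so unmatched parents are kept

Corrected query:
SELECT p.name, c.sales FROM authors p LEFT JOIN novels c ON c.author_id = p.id AND c.sales > 16874

Result:
name    | sales
--------+------
Tolkien | 44235
Austen  | NULL 
Orwell  | 45662
Orwell  | 49298
Orwell  | 58854
Orwell  | 59933
Orwell  | 74011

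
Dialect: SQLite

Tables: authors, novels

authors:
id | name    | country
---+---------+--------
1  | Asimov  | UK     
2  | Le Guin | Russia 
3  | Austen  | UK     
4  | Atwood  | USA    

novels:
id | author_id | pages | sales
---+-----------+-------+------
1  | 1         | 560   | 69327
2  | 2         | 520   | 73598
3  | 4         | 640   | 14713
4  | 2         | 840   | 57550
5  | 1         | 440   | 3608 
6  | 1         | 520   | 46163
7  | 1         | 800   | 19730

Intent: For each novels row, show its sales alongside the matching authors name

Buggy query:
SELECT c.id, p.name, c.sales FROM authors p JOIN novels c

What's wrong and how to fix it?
Bug: JOIN with no ON clause produces a cartesian product; every novels row pairs with every authors row

Fix: Specify the join condition linking the foreign key to the parent id

Corrected query:
SELECT c.id, p.name, c.sales FROM authors p JOIN novels c ON c.author_id = p.id

Result:
id | name    | sales
---+---------+------
1  | Asimov  | 69327
2  | Le Guin | 73598
3  | Atwood  | 14713
4  | Le Guin | 57550
5  | Asimov  | 3608 
6  | Asimov  | 46163
7  | Asimov  | 19730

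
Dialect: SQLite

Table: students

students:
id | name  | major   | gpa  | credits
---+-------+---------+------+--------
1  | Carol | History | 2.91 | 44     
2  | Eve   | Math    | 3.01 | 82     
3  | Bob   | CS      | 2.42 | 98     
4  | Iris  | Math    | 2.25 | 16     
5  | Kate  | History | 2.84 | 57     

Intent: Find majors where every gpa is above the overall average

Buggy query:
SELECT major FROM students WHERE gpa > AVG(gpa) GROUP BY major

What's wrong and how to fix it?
Bug: AVG() is an aggregate; it can't sit directly in WHERE

Fix: Use a subquery for AVG and a HAVING MIN(...) filter so the condition holds for every row in the group

Corrected query:
SELECT major FROM students GROUP BY major HAVING MIN(gpa) > (SELECT AVG(gpa) FROM students)

Result:
major  
-------
History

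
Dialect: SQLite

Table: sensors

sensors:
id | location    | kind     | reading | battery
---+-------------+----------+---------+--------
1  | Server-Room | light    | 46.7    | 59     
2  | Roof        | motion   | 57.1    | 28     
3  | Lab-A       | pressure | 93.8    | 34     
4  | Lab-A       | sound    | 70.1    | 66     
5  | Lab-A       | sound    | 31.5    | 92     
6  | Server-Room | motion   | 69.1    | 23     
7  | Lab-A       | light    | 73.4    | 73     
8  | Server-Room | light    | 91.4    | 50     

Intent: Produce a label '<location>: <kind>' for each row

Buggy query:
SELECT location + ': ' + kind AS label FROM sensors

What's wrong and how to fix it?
Bug: '+' is numeric addition; on text columns SQLite converts them to 0 instead of concatenating

Fix: Use the || operator for string concatenation

Corrected query:
SELECT location || ': ' || kind AS label FROM sensors

Result:
label              
-------------------
Server-Room: light 
Roof: motion       
Lab-A: pressure    
Lab-A: sound       
Lab-A: sound       
Server-Room: motion
Lab-A: light       
Server-Room: light 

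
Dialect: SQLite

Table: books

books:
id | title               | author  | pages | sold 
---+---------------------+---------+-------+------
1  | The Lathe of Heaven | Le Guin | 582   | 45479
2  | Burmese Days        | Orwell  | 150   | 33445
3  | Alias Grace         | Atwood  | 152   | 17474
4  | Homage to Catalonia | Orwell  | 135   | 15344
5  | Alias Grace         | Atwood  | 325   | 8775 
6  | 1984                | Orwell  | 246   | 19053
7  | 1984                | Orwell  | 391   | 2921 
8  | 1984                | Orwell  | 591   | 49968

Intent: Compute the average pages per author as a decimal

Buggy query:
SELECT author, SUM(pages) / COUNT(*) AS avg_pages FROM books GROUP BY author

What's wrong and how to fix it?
Bug: SUM(pages) and COUNT(*) are both integers; the division truncates the fractional part

Fix: Multiply by 1.0 (or CAST to REAL) to force floating-point division

Corrected query:
SELECT author, SUM(pages) * 1.0 / COUNT(*) AS avg_pages FROM books GROUP BY author

Result:
author  | avg_pages
--------+----------
Atwood  | 238.5    
Le Guin | 582      
Orwell  | 302.6    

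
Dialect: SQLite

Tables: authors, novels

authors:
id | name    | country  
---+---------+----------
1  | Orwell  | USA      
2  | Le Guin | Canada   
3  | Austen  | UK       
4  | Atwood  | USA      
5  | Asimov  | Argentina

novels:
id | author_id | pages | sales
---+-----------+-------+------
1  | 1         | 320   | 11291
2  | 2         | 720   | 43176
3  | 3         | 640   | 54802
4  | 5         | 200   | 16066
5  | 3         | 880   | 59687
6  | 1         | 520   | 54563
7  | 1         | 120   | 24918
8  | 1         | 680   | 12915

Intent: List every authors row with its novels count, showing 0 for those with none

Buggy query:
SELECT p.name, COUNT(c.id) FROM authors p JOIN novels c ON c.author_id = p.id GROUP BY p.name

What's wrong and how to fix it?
Bug: An inner join excludes parents with zero children

Fix: Switch to LEFT JOIN to retain unmatched parent rows

Corrected query:
SELECT p.name, COUNT(c.id) FROM authors p LEFT JOIN novels c ON c.author_id = p.id GROUP BY p.name

Result:
name    | COUNT(c.id)
--------+------------
Asimov  | 1          
Atwood  | 0          
Austen  | 2          
Le Guin | 1          
Orwell  | 4          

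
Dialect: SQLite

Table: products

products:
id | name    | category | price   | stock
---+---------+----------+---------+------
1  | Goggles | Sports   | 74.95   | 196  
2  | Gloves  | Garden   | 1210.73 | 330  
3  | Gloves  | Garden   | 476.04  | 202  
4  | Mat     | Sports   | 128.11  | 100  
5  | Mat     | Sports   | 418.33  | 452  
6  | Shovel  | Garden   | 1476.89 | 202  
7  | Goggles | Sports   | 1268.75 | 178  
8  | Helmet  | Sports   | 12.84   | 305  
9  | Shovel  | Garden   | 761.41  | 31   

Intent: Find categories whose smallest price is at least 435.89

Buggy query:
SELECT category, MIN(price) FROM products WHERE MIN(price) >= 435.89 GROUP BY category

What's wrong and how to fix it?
Bug: Aggregates like MIN are computed per group after WHERE runs

Fix: Use HAVING for the per-group MIN condition

Corrected query:
SELECT category, MIN(price) FROM products GROUP BY category HAVING MIN(price) >= 435.89

Result:
category | MIN(price)
---------+-----------
Garden   | 476.04    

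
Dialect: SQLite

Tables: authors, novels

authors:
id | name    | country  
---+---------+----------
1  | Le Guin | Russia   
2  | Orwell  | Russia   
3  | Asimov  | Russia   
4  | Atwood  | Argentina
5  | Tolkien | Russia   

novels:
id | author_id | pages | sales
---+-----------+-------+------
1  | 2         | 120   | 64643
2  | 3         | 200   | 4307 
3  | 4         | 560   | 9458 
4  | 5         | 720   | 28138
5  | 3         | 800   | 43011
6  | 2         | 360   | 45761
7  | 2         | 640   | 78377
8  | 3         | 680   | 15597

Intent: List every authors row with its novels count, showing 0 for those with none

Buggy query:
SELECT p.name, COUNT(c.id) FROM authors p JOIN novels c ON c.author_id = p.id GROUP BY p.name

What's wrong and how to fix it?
Bug: An inner join excludes parents with zero children

Fix: Switch to LEFT JOIN to retain unmatched parent rows

Corrected query:
SELECT p.name, COUNT(c.id) FROM authors p LEFT JOIN novels c ON c.author_id = p.id GROUP BY p.name

Result:
name    | COUNT(c.id)
--------+------------
Asimov  | 3          
Atwood  | 1          
Le Guin | 0          
Orwell  | 3          
Tolkien | 1          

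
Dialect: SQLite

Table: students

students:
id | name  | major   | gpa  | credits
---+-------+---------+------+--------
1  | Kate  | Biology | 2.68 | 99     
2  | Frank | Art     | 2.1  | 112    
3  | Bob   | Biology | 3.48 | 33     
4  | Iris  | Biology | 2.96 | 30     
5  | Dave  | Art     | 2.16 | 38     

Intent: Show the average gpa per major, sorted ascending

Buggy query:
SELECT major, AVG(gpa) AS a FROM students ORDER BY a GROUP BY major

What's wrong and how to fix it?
Bug: GROUP BY must precede ORDER BY

Fix: Move ORDER BY to the end, after GROUP BY

Corrected query:
SELECT major, AVG(gpa) AS a FROM students GROUP BY major ORDER BY a

Result:
major   | a   
--------+-----
Art     | 2.13
Biology | 3.04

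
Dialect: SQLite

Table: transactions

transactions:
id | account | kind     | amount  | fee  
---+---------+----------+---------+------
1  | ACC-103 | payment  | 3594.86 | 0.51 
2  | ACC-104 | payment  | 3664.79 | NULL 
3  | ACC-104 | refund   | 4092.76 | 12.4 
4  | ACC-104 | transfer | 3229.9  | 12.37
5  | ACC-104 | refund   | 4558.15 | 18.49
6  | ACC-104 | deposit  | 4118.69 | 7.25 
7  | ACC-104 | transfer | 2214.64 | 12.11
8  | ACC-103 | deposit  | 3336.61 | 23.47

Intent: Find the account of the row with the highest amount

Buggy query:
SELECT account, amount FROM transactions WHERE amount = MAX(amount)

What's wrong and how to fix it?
Bug: MAX(amount) is an aggregate and cannot be used directly in WHERE

Fix: Wrap MAX in a scalar subquery so WHERE compares against a single value

Corrected query:
SELECT account, amount FROM transactions WHERE amount = (SELECT MAX(amount) FROM transactions)

Result:
account | amount 
--------+--------
ACC-104 | 4558.15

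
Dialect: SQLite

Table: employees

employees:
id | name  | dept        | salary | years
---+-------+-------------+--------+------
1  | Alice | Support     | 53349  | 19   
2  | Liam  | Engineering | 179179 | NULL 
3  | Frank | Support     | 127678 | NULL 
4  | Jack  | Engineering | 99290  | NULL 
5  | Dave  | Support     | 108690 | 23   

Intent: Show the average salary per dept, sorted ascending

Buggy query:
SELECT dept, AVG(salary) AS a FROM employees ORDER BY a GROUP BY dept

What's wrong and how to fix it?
Bug: ORDER BY appears before GROUP BY; SQL clause order requires GROUP BY first

Fix: Move ORDER BY to the end, after GROUP BY

Corrected query:
SELECT dept, AVG(salary) AS a FROM employees GROUP BY dept ORDER BY a

Result:
dept        | a           
------------+-------------
Support     | 96572.333333
Engineering | 139234.5    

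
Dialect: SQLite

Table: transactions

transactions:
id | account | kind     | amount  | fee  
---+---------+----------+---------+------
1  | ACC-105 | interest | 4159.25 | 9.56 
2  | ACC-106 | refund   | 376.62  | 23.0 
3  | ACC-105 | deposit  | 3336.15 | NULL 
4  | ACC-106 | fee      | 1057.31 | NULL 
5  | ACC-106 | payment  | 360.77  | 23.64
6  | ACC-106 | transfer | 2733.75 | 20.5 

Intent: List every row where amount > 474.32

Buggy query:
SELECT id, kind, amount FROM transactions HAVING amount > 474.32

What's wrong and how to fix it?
Bug: HAVING filters the output of aggregation, but this query has no GROUP BY and no aggregate functions, so SQLite rejects it (HAVING clause on a non-aggregate query); the condition here is per row

Fix: Use WHERE for row-level filtering

Corrected query:
SELECT id, kind, amount FROM transactions WHERE amount > 474.32

Result:
id | kind     | amount 
---+----------+--------
1  | interest | 4159.25
3  | deposit  | 3336.15
4  | fee      | 1057.31
6  | transfer | 2733.75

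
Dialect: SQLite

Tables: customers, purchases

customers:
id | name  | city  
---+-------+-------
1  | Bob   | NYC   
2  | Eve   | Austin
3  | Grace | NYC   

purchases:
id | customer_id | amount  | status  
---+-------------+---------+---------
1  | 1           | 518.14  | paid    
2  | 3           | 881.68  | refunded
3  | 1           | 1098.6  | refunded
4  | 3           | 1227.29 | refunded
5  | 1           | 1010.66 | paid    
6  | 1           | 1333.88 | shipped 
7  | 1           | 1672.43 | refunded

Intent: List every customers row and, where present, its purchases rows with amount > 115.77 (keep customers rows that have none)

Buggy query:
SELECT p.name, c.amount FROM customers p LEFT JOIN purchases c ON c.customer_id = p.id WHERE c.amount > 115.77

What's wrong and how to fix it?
Bug: Filtering c.amount in WHERE discards the NULL rows produced by LEFT JOIN, turning it into an inner join

Fix: Move the right-table condition into the ON clause so unmatched parents are kept

Corrected query:
SELECT p.name, c.amount FROM customers p LEFT JOIN purchases c ON c.customer_id = p.id AND c.amount > 115.77

Result:
name  | amount 
------+--------
Bob   | 518.14 
Bob   | 1010.66
Bob   | 1098.6 
Bob   | 1333.88
Bob   | 1672.43
Eve   | NULL   
Grace | 881.68 
Grace | 1227.29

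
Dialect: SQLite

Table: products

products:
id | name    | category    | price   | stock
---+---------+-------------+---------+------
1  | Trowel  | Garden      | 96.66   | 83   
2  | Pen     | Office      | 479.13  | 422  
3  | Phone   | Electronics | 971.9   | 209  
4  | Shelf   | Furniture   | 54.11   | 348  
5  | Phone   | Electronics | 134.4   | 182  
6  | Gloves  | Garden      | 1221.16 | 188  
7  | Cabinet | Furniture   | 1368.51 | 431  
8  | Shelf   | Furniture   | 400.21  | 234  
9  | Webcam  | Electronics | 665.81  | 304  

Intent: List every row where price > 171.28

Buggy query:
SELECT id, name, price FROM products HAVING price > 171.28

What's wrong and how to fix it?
Bug: HAVING filters the output of aggregation, but this query has no GROUP BY and no aggregate functions, so SQLite rejects it (HAVING clause on a non-aggregate query); the condition here is per row

Fix: Replace HAVING with WHERE since the condition applies to individual rows

Corrected query:
SELECT id, name, price FROM products WHERE price > 171.28

Result:
id | name    | price  
---+---------+--------
2  | Pen     | 479.13 
3  | Phone   | 971.9  
6  | Gloves  | 1221.16
7  | Cabinet | 1368.51
8  | Shelf   | 400.21 
9  | Webcam  | 665.81 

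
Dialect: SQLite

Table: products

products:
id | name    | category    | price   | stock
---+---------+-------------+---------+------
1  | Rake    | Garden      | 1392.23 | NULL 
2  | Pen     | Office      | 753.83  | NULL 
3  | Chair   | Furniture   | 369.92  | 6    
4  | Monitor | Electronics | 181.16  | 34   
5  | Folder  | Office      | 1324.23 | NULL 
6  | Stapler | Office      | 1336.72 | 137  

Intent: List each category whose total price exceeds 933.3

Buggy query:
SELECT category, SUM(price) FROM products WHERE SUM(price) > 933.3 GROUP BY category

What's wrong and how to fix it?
Bug: Aggregate functions cannot appear in a WHERE clause

Fix: Use HAVING (which filters groups after aggregation) instead of WHERE

Corrected query:
SELECT category, SUM(price) FROM products GROUP BY category HAVING SUM(price) > 933.3

Result:
category | SUM(price)
---------+-----------
Garden   | 1392.23   
Office   | 3414.78   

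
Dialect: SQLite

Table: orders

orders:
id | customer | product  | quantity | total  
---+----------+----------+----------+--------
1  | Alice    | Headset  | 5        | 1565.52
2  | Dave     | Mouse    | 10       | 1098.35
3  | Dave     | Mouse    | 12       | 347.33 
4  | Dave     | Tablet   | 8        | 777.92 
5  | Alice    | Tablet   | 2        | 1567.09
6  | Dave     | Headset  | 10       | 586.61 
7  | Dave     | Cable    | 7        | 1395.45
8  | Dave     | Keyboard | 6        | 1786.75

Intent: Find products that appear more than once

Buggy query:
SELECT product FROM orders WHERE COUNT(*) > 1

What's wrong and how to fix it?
Bug: COUNT(*) is an aggregate and cannot be used in WHERE

Fix: Group first, then use HAVING for the count condition

Corrected query:
SELECT product FROM orders GROUP BY product HAVING COUNT(*) > 1

Result:
product
-------
Headset
Mouse  
Tablet 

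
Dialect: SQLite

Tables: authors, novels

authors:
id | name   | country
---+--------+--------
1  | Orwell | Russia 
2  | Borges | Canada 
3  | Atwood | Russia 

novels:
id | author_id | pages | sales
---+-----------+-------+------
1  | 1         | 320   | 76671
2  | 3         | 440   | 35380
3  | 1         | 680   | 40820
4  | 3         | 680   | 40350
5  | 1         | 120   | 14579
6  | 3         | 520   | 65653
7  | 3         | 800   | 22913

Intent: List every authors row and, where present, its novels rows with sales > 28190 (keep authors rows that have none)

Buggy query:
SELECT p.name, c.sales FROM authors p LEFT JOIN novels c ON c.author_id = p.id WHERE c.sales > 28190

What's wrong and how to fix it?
Bug: A WHERE condition on the right-hand table after LEFT JOIN drops unmatched parents

Fix: Move the right-table condition into the ON clause so unmatched parents are kept

Corrected query:
SELECT p.name, c.sales FROM authors p LEFT JOIN novels c ON c.author_id = p.id AND c.sales > 28190

Result:
name   | sales
-------+------
Orwell | 40820
Orwell | 76671
Borges | NULL 
Atwood | 35380
Atwood | 40350
Atwood | 65653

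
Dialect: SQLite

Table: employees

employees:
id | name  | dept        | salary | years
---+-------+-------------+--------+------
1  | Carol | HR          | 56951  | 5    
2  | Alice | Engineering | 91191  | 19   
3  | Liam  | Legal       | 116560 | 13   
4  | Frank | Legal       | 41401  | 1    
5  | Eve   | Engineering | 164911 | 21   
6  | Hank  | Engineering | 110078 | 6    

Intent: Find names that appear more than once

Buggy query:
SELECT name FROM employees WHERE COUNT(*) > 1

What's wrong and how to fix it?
Bug: COUNT(*) is an aggregate and cannot be used in WHERE

Fix: Group first, then use HAVING for the count condition

Corrected query:
SELECT name FROM employees GROUP BY name HAVING COUNT(*) > 1

Result:
(no rows)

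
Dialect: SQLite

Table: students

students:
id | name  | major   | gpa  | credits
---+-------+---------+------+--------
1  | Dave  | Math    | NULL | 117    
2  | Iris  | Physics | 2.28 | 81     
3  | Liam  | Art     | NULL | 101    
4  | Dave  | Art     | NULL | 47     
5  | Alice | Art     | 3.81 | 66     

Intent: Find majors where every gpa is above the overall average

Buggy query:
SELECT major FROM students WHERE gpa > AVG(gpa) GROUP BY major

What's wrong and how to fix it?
Bug: WHERE evaluates per row before aggregation, so AVG() is unavailable

Fix: Use a subquery for AVG and a HAVING MIN(...) filter so the condition holds for every row in the group

Corrected query:
SELECT major FROM students GROUP BY major HAVING MIN(gpa) > (SELECT AVG(gpa) FROM students)

Result:
major
-----
Art  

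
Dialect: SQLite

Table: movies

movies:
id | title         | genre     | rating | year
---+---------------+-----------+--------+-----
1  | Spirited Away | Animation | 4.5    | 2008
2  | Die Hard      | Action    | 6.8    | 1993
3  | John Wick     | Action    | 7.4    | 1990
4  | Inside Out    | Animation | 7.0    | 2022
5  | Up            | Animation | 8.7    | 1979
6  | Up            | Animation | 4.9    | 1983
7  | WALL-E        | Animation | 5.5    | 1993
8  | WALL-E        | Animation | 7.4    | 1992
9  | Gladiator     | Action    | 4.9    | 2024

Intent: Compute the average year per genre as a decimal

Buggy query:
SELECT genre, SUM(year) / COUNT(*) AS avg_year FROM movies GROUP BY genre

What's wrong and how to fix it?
Bug: Both operands are integers, so '/' performs integer division and truncates

Fix: Multiply by 1.0 (or CAST to REAL) to force floating-point division

Corrected query:
SELECT genre, SUM(year) * 1.0 / COUNT(*) AS avg_year FROM movies GROUP BY genre

Result:
genre     | avg_year   
----------+------------
Action    | 2002.333333
Animation | 1996.166667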